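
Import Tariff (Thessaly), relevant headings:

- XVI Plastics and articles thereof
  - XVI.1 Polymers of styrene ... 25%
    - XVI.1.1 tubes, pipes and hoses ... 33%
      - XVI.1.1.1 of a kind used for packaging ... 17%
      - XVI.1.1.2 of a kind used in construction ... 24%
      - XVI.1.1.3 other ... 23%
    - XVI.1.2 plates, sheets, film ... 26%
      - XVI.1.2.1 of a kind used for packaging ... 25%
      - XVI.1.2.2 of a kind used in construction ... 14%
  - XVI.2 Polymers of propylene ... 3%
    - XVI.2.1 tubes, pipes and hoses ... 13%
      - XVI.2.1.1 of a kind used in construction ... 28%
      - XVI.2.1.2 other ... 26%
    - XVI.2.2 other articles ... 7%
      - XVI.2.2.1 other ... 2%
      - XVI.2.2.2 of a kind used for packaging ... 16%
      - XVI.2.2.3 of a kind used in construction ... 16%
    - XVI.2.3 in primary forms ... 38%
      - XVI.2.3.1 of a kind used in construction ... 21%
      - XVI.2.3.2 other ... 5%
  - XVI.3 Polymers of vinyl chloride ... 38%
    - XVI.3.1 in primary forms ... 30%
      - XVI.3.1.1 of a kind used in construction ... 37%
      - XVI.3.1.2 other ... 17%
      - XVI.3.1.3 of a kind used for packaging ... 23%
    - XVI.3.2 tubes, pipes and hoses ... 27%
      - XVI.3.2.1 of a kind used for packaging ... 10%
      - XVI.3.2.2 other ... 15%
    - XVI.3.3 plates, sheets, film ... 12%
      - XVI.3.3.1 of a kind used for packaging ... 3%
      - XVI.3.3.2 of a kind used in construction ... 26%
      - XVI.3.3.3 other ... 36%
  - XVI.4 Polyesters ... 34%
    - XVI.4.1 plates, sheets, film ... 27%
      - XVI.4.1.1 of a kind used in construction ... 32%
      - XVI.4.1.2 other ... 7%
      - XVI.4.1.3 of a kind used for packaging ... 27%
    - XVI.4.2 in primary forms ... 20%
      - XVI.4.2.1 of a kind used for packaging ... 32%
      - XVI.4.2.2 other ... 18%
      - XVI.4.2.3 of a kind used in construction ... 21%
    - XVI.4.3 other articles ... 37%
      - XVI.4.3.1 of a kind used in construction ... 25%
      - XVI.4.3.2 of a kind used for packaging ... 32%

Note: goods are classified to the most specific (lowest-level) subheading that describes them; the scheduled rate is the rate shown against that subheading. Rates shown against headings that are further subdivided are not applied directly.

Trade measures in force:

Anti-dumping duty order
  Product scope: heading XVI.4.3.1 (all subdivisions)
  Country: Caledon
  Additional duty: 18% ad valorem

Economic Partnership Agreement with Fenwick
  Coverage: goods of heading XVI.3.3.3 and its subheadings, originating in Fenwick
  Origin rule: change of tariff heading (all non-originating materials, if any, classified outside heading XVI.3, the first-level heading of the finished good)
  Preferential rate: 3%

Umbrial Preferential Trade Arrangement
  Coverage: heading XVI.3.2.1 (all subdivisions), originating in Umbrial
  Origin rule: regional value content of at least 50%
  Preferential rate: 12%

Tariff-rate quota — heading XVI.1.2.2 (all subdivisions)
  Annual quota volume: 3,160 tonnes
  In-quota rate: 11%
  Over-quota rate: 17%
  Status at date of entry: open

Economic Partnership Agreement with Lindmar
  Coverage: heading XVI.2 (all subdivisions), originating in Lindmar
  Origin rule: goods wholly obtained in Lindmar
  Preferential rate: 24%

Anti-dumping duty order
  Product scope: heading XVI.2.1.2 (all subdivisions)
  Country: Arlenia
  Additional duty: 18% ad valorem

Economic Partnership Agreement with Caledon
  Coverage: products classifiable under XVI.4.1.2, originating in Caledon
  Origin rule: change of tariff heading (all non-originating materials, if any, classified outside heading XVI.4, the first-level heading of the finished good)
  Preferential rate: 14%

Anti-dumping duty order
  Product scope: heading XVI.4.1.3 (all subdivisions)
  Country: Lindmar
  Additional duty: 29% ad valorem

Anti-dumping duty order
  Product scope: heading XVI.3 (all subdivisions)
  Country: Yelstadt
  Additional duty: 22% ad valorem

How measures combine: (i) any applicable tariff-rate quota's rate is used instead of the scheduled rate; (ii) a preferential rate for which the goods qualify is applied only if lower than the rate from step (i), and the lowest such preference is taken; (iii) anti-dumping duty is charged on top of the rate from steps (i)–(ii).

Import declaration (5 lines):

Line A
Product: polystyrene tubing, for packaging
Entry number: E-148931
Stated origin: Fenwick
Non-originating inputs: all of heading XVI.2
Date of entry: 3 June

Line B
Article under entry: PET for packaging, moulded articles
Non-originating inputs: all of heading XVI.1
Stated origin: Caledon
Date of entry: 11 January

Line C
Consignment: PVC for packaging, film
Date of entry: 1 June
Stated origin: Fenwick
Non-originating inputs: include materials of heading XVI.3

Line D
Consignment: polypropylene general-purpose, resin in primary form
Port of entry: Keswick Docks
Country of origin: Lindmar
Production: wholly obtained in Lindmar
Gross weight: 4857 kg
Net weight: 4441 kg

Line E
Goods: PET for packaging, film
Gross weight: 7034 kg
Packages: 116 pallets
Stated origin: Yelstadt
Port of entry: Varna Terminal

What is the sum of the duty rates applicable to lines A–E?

84%

Line A: polystyrene → XVI.1; tubing → XVI.1.1; for packaging → XVI.1.1.1. Scheduled 17%. Fenwick agreement on XVI.3.3.3: XVI.1.1.1 not covered. → 17%.
Line B: PET → XVI.4; moulded articles → XVI.4.3; for packaging → XVI.4.3.2. Scheduled 32%. Caledon agreement on XVI.4.1.2: XVI.4.3.2 not covered. → 32%.
Line C: PVC → XVI.3; film → XVI.3.3; for packaging → XVI.3.3.1. Scheduled 3%. Fenwick agreement on XVI.3.3.3: XVI.3.3.1 not covered. → 3%.
Line D: polypropylene → XVI.2; resin in primary form → XVI.2.3; general-purpose → XVI.2.3.2. Scheduled 5%. Lindmar agreement on XVI.2: wholly obtained → 24% available; preference 24% not lower than 5% → no reduction. → 5%.
Line E: PET → XVI.4; film → XVI.4.1; for packaging → XVI.4.1.3. Scheduled 27%. No special measure applies. → 27%.
Sum: 17% + 32% + 3% + 5% + 27% = 84%.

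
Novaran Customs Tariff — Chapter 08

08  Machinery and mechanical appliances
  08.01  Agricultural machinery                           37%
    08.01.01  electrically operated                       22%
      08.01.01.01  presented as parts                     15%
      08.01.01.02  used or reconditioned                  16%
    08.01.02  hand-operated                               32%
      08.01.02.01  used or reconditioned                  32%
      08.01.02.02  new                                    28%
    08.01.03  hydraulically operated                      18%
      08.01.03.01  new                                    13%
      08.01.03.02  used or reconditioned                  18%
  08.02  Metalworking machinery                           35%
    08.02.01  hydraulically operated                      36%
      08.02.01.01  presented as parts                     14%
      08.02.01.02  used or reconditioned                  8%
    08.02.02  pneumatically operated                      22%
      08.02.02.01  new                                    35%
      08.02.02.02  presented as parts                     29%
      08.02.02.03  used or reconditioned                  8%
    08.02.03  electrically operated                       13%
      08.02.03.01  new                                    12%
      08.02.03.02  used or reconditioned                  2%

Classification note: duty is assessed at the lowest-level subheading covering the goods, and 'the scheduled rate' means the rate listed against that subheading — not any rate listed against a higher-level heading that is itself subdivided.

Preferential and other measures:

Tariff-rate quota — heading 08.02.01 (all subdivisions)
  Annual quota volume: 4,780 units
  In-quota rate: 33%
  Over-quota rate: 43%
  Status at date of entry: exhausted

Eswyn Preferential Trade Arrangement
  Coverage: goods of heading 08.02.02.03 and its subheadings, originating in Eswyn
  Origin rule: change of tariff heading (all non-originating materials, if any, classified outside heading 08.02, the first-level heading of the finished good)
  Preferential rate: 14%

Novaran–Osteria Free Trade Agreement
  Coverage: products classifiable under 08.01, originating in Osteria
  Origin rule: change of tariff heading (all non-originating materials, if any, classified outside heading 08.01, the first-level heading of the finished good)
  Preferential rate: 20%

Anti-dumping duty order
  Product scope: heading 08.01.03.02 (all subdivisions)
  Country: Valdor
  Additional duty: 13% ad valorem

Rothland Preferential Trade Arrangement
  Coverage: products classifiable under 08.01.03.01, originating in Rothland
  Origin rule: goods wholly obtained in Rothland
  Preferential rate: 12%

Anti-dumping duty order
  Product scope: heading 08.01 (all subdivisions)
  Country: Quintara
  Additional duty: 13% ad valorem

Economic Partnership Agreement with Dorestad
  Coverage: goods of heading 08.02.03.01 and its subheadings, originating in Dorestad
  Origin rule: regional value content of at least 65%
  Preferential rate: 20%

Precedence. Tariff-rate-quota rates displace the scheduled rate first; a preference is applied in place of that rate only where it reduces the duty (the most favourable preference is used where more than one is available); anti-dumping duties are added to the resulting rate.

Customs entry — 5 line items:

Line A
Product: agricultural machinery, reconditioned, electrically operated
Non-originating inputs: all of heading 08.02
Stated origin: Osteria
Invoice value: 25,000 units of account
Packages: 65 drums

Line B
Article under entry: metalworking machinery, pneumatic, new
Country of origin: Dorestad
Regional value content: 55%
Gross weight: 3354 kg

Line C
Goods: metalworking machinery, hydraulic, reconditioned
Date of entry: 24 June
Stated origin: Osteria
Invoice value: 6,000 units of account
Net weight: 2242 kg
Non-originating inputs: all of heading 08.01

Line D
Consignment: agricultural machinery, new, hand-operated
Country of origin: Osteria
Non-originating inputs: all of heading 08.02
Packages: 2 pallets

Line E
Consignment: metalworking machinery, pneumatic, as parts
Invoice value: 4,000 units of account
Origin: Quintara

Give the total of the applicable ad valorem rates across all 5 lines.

143%

Line A: agricultural → 08.01; electrically operated → 08.01.01; reconditioned → 08.01.01.02. Scheduled 16%. Osteria agreement on 08.01: CTH met → 20% available; preference 20% not lower than 16% → no reduction. → 16%.
Line B: metalworking → 08.02; pneumatic → 08.02.02; new → 08.02.02.01. Scheduled 35%. Dorestad agreement on 08.02.03.01: 08.02.02.01 not covered. → 35%.
Line C: metalworking → 08.02; hydraulic → 08.02.01; reconditioned → 08.02.01.02. Scheduled 8%. quota on 08.02.01 exhausted → over-quota 43%; Osteria agreement on 08.01: 08.02.01.02 not covered. → 43%.
Line D: agricultural → 08.01; hand-operated → 08.01.02; new → 08.01.02.02. Scheduled 28%. Osteria agreement on 08.01: CTH met → 20% available; preferential 20%. → 20%.
Line E: metalworking → 08.02; pneumatic → 08.02.02; as parts → 08.02.02.02. Scheduled 29%. No special measure applies. → 29%.
Sum: 16% + 35% + 43% + 20% + 29% = 143%.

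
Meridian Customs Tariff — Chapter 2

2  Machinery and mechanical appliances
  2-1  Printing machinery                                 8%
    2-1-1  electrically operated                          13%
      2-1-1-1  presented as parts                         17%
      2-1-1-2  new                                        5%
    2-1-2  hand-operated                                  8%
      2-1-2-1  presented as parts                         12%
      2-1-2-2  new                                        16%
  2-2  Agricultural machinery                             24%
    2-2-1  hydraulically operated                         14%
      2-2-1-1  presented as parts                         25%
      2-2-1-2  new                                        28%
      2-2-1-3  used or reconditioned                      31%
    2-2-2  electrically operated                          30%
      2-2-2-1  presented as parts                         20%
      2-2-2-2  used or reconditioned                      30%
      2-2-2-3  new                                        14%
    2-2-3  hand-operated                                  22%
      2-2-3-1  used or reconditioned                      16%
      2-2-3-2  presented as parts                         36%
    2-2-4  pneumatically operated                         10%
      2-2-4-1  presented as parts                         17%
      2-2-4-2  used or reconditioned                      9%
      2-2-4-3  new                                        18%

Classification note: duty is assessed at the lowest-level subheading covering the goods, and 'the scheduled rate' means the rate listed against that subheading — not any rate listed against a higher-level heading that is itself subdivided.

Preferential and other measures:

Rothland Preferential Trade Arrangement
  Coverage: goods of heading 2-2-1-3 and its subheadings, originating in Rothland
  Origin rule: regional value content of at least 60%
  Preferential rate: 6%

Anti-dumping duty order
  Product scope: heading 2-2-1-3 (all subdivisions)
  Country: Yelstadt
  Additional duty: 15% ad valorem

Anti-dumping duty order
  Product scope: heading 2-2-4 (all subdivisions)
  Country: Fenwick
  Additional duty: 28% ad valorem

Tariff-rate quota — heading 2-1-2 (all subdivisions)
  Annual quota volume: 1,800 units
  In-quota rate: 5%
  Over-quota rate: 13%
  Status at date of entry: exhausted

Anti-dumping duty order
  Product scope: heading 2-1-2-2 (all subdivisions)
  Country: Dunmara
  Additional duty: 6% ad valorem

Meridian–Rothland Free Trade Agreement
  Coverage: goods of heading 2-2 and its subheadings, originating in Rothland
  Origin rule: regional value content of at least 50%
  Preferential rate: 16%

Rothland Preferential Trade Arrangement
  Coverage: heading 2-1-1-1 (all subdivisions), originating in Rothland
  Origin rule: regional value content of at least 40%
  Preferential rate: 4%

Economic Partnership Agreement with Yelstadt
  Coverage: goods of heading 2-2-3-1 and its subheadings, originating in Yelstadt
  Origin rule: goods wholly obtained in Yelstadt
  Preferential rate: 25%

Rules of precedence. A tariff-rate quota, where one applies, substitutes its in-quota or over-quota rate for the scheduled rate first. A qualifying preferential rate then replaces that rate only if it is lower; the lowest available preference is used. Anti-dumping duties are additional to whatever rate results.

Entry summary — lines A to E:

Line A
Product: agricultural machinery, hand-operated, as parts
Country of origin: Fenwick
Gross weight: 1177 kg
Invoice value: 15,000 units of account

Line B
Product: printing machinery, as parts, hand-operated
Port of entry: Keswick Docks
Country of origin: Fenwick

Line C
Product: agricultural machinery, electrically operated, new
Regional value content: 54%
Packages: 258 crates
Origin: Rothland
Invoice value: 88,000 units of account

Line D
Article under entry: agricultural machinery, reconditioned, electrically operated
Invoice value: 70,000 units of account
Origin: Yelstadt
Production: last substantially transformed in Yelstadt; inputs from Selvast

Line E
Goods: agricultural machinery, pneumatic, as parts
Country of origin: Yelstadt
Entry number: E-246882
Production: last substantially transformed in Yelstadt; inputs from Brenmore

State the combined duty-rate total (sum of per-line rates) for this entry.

110%

Line A: agricultural → 2-2; hand-operated → 2-2-3; as parts → 2-2-3-2. Scheduled 36%. No special measure applies. → 36%.
Line B: printing → 2-1; hand-operated → 2-1-2; as parts → 2-1-2-1. Scheduled 12%. quota on 2-1-2 exhausted → over-quota 13%. → 13%.
Line C: agricultural → 2-2; electrically operated → 2-2-2; new → 2-2-2-3. Scheduled 14%. Rothland agreement on 2-2-1-3: 2-2-2-3 not covered; Rothland agreement on 2-2: RVC ≥ 50% → 16% available; Rothland agreement on 2-1-1-1: 2-2-2-3 not covered; preference 16% not lower than 14% → no reduction. → 14%.
Line D: agricultural → 2-2; electrically operated → 2-2-2; reconditioned → 2-2-2-2. Scheduled 30%. Yelstadt agreement on 2-2-3-1: 2-2-2-2 not covered. → 30%.
Line E: agricultural → 2-2; pneumatic → 2-2-4; as parts → 2-2-4-1. Scheduled 17%. Yelstadt agreement on 2-2-3-1: 2-2-4-1 not covered. → 17%.
Sum: 36% + 13% + 14% + 30% + 17% = 110%.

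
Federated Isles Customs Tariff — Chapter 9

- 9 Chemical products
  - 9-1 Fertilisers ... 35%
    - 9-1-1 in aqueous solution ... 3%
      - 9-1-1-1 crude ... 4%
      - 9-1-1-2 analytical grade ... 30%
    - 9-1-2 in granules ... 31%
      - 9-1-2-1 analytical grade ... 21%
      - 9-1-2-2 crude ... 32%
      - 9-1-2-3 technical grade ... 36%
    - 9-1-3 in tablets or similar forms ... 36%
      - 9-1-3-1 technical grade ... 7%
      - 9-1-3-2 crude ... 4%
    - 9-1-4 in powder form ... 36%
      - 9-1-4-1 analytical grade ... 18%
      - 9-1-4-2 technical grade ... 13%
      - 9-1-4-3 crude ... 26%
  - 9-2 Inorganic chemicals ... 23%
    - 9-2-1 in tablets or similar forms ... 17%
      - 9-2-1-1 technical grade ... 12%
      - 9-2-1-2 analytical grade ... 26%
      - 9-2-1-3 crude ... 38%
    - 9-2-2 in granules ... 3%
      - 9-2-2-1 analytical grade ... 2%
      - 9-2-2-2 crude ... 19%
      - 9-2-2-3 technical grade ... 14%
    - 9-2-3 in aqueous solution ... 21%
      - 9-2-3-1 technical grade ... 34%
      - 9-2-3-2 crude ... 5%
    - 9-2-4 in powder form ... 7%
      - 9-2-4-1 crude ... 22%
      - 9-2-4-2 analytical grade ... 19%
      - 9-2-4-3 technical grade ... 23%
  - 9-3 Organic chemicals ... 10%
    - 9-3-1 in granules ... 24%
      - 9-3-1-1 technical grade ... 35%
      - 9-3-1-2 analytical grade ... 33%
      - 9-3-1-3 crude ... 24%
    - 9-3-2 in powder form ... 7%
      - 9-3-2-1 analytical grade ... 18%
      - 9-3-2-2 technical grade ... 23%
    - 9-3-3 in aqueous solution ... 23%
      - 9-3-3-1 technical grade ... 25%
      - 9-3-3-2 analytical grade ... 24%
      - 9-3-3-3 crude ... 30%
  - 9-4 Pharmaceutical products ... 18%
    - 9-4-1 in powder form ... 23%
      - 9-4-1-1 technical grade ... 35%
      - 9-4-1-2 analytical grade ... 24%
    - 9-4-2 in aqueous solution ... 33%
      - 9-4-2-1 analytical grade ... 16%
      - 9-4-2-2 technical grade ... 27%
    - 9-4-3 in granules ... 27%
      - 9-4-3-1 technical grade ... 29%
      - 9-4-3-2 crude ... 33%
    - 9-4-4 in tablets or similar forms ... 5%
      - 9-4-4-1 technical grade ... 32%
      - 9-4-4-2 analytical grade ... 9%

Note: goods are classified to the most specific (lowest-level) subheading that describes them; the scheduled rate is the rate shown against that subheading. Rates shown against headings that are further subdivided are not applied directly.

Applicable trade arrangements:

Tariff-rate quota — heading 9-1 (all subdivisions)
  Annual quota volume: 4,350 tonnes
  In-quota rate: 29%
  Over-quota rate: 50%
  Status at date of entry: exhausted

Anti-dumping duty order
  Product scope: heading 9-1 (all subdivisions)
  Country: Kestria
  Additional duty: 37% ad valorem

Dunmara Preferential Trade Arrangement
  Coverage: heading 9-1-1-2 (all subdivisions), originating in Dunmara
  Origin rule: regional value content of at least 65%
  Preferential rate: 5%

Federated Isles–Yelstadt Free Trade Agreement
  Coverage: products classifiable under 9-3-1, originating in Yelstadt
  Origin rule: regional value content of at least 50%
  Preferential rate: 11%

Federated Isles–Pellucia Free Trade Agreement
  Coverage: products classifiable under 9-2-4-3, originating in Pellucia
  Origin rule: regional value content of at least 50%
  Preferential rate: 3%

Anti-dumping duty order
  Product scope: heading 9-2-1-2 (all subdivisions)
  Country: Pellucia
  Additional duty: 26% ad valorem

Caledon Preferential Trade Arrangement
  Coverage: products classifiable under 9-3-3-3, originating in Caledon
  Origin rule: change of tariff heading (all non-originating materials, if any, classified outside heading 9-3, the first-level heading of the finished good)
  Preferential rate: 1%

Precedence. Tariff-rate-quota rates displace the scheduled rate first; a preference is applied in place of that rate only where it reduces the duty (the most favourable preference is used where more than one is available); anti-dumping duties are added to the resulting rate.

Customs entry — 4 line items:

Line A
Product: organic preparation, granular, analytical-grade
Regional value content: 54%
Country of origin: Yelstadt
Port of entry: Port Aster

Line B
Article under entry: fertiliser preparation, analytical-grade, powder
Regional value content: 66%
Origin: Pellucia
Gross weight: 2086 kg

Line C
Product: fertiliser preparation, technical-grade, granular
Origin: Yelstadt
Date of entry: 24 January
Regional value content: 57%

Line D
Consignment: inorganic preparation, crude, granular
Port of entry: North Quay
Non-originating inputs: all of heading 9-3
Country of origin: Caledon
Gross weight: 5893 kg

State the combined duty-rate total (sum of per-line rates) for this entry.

Line A: organic → 9-3; granular → 9-3-1; analytical-grade → 9-3-1-2. Scheduled 33%. Yelstadt agreement on 9-3-1: RVC ≥ 50% → 11% available; preferential 11%. → 11%.
Line B: fertiliser → 9-1; powder → 9-1-4; analytical-grade → 9-1-4-1. Scheduled 18%. quota on 9-1 exhausted → over-quota 50%; Pellucia agreement on 9-2-4-3: 9-1-4-1 not covered. → 50%.
Line C: fertiliser → 9-1; granular → 9-1-2; technical-grade → 9-1-2-3. Scheduled 36%. quota on 9-1 exhausted → over-quota 50%; Yelstadt agreement on 9-3-1: 9-1-2-3 not covered. → 50%.
Line D: inorganic → 9-2; granular → 9-2-2; crude → 9-2-2-2. Scheduled 19%. Caledon agreement on 9-3-3-3: 9-2-2-2 not covered. → 19%.
Sum: 11% + 50% + 50% + 19% = 130%.

130%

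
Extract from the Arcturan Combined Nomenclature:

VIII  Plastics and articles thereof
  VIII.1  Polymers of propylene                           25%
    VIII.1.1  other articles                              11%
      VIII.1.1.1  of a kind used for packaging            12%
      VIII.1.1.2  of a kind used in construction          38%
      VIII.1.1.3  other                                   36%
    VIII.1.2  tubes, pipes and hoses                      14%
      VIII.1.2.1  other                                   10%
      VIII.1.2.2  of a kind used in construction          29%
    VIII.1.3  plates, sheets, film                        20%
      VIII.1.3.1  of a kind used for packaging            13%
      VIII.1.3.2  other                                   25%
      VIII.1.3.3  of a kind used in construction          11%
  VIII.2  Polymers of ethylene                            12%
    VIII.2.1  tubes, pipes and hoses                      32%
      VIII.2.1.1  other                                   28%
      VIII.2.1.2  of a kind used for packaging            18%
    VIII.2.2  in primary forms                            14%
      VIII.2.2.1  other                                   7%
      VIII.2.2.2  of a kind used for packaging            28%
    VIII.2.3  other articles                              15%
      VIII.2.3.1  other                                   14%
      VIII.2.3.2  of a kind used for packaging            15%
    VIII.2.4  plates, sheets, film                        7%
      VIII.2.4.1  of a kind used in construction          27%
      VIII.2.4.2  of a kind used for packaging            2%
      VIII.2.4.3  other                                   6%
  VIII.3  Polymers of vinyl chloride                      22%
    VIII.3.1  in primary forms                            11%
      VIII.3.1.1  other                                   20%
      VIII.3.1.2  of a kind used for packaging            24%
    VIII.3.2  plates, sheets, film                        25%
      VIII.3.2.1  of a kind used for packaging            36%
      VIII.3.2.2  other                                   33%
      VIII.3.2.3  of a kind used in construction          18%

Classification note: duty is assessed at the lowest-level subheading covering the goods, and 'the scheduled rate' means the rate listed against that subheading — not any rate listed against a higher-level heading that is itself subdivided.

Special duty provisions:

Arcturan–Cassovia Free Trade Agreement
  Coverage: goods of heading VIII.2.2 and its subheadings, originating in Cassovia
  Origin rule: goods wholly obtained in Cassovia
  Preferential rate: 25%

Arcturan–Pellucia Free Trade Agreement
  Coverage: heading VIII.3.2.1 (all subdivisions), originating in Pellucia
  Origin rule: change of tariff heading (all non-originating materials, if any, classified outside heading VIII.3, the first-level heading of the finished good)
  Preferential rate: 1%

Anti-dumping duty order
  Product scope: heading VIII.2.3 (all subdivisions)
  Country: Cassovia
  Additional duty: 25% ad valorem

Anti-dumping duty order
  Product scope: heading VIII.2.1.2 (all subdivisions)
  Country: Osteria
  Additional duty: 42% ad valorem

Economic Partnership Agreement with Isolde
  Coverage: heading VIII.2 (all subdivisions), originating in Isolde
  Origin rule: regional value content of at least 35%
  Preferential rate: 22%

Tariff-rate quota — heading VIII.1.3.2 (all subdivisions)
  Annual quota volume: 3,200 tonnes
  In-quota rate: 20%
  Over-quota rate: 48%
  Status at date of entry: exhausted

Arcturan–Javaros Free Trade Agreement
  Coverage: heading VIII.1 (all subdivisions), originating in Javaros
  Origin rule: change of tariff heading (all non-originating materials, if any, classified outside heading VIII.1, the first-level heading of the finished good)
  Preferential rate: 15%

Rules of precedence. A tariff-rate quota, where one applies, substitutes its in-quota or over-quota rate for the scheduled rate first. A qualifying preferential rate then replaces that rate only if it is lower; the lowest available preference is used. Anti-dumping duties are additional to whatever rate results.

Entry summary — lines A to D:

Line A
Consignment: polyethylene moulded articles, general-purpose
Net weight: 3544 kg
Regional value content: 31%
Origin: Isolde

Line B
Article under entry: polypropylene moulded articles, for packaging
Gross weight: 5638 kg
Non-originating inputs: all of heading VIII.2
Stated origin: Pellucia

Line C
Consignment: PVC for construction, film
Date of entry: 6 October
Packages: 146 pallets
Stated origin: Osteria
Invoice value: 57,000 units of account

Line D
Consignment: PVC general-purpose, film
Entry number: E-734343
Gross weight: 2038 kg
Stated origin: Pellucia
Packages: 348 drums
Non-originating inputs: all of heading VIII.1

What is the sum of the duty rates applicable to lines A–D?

77%

Line A: polyethylene → VIII.2; moulded articles → VIII.2.3; general-purpose → VIII.2.3.1. Scheduled 14%. Isolde agreement on VIII.2: RVC < 35%. → 14%.
Line B: polypropylene → VIII.1; moulded articles → VIII.1.1; for packaging → VIII.1.1.1. Scheduled 12%. Pellucia agreement on VIII.3.2.1: VIII.1.1.1 not covered. → 12%.
Line C: PVC → VIII.3; film → VIII.3.2; for construction → VIII.3.2.3. Scheduled 18%. No special measure applies. → 18%.
Line D: PVC → VIII.3; film → VIII.3.2; general-purpose → VIII.3.2.2. Scheduled 33%. Pellucia agreement on VIII.3.2.1: VIII.3.2.2 not covered. → 33%.
Sum: 14% + 12% + 18% + 33% = 77%.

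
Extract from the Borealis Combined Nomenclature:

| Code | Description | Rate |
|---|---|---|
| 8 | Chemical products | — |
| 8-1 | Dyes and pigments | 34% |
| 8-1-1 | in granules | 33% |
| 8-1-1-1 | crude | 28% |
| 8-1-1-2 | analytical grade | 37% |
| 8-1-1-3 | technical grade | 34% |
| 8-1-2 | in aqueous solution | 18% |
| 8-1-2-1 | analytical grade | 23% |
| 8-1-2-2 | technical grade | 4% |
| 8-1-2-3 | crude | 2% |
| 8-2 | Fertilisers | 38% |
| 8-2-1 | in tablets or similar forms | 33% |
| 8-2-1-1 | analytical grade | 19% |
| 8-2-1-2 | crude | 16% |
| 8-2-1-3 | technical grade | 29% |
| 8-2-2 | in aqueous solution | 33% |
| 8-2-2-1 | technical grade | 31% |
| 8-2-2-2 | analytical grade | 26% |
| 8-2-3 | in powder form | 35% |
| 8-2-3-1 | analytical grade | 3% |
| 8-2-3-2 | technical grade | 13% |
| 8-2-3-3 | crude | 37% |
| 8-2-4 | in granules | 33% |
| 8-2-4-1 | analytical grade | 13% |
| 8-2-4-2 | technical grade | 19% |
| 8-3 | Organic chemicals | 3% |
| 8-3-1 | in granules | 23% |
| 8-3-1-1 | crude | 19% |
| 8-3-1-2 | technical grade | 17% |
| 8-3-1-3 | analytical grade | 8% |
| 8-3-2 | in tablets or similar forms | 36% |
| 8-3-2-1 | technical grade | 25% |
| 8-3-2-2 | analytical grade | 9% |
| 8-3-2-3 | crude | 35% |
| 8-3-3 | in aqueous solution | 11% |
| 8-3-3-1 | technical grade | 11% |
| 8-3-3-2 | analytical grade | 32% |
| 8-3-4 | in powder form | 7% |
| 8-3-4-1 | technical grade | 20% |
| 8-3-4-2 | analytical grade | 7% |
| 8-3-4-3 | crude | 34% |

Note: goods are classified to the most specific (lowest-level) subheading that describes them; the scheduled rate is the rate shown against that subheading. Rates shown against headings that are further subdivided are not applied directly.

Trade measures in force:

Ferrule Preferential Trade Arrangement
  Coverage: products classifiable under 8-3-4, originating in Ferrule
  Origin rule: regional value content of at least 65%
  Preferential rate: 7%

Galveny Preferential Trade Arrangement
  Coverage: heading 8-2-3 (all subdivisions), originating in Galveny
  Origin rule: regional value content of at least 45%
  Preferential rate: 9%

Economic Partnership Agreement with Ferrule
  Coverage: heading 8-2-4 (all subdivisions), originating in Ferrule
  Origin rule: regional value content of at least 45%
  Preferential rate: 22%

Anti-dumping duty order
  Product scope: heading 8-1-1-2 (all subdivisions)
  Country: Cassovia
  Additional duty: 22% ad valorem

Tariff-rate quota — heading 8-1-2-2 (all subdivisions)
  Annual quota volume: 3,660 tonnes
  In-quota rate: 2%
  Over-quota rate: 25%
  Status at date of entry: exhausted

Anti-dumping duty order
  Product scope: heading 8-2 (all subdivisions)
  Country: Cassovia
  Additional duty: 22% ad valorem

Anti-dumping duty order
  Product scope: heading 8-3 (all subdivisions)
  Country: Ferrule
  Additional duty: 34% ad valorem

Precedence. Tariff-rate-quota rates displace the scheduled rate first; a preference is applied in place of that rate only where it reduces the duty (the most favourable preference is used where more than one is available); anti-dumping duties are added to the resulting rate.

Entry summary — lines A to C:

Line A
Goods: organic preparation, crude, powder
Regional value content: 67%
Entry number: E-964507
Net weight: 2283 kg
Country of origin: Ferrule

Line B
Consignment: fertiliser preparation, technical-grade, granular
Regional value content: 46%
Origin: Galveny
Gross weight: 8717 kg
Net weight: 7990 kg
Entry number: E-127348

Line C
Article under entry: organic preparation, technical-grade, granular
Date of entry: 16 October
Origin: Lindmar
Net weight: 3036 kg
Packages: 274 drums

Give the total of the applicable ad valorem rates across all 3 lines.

Line A: organic → 8-3; powder → 8-3-4; crude → 8-3-4-3. Scheduled 34%. Ferrule agreement on 8-3-4: RVC ≥ 65% → 7% available; Ferrule agreement on 8-2-4: 8-3-4-3 not covered; preferential 7%; anti-dumping (Ferrule, 8-3): +34%; total 7% + 34% = 41%. → 41%.
Line B: fertiliser → 8-2; granular → 8-2-4; technical-grade → 8-2-4-2. Scheduled 19%. Galveny agreement on 8-2-3: 8-2-4-2 not covered. → 19%.
Line C: organic → 8-3; granular → 8-3-1; technical-grade → 8-3-1-2. Scheduled 17%. No special measure applies. → 17%.
Sum: 41% + 19% + 17% = 77%.

77%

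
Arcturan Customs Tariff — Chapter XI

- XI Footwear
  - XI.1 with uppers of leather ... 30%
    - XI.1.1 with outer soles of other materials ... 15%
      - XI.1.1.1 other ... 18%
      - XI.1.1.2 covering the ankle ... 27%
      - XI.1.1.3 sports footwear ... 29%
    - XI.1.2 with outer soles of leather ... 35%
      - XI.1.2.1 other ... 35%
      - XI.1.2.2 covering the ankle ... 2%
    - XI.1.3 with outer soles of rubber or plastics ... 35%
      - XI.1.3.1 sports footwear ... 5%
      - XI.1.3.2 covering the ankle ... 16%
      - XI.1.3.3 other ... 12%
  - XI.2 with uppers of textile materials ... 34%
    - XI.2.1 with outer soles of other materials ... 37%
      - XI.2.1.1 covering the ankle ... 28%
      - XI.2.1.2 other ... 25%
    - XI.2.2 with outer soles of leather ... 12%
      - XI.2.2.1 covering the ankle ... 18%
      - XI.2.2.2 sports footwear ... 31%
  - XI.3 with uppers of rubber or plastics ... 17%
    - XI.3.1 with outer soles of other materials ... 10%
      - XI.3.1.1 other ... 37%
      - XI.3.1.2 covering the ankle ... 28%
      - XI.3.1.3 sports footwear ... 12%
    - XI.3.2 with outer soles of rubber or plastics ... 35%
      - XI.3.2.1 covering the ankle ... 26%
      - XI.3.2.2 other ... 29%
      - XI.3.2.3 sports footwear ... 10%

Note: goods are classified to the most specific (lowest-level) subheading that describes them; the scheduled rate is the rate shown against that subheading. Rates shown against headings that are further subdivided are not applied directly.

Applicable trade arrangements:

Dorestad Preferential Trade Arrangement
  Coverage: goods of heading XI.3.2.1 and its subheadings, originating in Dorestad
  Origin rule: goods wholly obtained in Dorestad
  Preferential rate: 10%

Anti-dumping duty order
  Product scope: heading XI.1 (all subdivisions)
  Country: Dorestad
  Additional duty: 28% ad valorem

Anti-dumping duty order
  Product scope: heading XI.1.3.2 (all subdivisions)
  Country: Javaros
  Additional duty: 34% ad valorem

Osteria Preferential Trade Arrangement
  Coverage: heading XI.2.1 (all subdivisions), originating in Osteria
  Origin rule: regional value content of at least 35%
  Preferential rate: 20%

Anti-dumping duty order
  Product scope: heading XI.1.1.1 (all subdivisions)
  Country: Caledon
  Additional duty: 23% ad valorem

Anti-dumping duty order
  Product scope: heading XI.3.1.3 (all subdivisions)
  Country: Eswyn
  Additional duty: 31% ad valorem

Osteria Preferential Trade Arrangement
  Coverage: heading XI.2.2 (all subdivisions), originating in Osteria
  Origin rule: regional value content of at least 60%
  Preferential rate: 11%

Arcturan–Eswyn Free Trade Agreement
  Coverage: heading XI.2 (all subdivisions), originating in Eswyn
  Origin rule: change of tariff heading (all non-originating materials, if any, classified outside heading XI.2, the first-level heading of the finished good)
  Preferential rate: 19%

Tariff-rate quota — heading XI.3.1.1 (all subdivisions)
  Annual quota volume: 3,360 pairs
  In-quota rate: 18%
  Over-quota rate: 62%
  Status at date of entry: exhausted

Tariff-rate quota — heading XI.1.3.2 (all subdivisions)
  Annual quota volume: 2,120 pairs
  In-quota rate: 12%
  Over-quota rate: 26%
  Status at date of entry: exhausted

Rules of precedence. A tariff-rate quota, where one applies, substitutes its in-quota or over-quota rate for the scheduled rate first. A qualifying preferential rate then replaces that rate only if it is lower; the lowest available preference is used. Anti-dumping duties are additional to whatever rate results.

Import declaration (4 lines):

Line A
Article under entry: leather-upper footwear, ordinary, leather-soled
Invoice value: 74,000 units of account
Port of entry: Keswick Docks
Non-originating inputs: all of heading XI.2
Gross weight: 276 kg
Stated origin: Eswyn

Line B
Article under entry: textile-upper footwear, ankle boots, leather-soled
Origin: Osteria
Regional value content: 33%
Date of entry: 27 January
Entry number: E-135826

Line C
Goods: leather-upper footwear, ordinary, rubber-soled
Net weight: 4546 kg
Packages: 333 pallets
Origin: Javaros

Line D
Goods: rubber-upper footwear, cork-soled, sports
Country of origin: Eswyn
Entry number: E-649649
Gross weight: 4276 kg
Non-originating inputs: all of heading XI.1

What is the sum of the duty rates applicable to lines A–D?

108%

Line A: leather-upper → XI.1; leather-soled → XI.1.2; ordinary → XI.1.2.1. Scheduled 35%. Eswyn agreement on XI.2: XI.1.2.1 not covered. → 35%.
Line B: textile-upper → XI.2; leather-soled → XI.2.2; ankle boots → XI.2.2.1. Scheduled 18%. Osteria agreement on XI.2.1: XI.2.2.1 not covered; Osteria agreement on XI.2.2: RVC < 60%. → 18%.
Line C: leather-upper → XI.1; rubber-soled → XI.1.3; ordinary → XI.1.3.3. Scheduled 12%. No special measure applies. → 12%.
Line D: rubber-upper → XI.3; cork-soled → XI.3.1; sports → XI.3.1.3. Scheduled 12%. Eswyn agreement on XI.2: XI.3.1.3 not covered; anti-dumping (Eswyn, XI.3.1.3): +31%; total 12% + 31% = 43%. → 43%.
Sum: 35% + 18% + 12% + 43% = 108%.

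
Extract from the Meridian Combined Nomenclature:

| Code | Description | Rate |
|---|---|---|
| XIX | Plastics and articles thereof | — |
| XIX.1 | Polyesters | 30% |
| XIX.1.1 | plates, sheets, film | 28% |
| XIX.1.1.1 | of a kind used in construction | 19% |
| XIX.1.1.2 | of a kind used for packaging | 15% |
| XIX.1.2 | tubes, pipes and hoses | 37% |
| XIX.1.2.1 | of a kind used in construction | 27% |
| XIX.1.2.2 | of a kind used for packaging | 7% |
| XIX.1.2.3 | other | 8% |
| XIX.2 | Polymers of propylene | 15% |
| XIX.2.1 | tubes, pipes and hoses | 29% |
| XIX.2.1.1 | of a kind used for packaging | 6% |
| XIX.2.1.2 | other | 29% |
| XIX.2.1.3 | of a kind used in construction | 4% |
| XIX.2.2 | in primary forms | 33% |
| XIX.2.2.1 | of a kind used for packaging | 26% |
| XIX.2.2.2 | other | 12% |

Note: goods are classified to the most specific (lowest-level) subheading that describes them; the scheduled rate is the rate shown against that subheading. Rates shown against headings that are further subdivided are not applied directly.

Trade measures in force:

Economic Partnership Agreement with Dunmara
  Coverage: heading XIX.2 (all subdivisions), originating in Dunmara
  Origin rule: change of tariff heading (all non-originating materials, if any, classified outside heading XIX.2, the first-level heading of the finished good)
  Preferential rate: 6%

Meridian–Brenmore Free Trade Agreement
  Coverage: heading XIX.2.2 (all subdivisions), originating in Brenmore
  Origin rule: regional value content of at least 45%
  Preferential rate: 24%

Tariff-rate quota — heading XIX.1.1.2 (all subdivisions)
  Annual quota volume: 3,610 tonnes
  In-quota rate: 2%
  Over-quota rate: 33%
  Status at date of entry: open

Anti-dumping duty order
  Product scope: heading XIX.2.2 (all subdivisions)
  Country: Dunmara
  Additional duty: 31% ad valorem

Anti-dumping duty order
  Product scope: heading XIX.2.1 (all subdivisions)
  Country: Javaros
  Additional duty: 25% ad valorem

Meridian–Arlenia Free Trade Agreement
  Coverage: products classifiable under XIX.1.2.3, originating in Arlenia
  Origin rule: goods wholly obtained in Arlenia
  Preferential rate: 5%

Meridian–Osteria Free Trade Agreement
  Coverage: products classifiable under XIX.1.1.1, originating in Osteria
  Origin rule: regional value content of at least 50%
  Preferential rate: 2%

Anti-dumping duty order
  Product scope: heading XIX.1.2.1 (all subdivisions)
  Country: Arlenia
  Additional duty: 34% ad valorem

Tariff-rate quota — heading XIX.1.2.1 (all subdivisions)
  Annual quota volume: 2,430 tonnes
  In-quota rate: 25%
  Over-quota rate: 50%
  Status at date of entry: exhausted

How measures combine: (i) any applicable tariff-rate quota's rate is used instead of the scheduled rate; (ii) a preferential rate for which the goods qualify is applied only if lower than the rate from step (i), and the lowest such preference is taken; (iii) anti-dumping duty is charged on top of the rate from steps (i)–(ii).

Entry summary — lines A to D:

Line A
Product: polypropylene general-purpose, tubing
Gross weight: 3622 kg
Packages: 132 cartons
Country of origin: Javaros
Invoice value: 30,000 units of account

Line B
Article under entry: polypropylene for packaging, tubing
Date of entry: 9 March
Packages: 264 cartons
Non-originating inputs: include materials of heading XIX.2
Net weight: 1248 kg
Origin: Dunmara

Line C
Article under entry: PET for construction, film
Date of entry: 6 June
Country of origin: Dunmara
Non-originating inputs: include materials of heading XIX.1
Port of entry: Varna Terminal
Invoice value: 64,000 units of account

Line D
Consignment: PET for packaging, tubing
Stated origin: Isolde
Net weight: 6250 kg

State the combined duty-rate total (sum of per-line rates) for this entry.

Line A: polypropylene → XIX.2; tubing → XIX.2.1; general-purpose → XIX.2.1.2. Scheduled 29%. anti-dumping (Javaros, XIX.2.1): +25%; total 29% + 25% = 54%. → 54%.
Line B: polypropylene → XIX.2; tubing → XIX.2.1; for packaging → XIX.2.1.1. Scheduled 6%. Dunmara agreement on XIX.2: CTH not met. → 6%.
Line C: PET → XIX.1; film → XIX.1.1; for construction → XIX.1.1.1. Scheduled 19%. Dunmara agreement on XIX.2: XIX.1.1.1 not covered. → 19%.
Line D: PET → XIX.1; tubing → XIX.1.2; for packaging → XIX.1.2.2. Scheduled 7%. No special measure applies. → 7%.
Sum: 54% + 6% + 19% + 7% = 86%.

86%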